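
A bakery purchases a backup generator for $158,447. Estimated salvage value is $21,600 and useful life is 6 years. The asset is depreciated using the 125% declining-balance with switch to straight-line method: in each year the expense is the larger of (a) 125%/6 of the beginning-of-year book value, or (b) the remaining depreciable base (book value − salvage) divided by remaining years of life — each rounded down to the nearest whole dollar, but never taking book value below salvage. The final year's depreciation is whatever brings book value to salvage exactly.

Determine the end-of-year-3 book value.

$78,618

Depreciable base = $158,447 − $21,600 = $136,847.
Year 1: DB = ⌊$158,447 × 125%/6⌋ = $33,009; SL = ⌊$136,847/6⌋ = $22,807 → take DB $33,009. Book value $125,438.
Year 2: DB = ⌊$125,438 × 125%/6⌋ = $26,132; SL = ⌊$103,838/5⌋ = $20,767 → take DB $26,132. Book value $99,306.
Year 3: DB = ⌊$99,306 × 125%/6⌋ = $20,688; SL = ⌊$77,706/4⌋ = $19,426 → take DB $20,688. Book value $78,618.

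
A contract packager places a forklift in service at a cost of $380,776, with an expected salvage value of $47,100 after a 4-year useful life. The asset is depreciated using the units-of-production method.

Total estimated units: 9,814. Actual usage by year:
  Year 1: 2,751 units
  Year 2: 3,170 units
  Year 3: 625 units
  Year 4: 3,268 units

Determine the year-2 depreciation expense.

Depreciable base = $380,776 − $47,100 = $333,676.
Rate = $333,676 / 9,814 units = $34 per unit.
Year 1: 2,751 × $34 = $93,534. Book value $287,242.
Year 2: 3,170 × $34 = $107,780. Book value $179,462.

$107,780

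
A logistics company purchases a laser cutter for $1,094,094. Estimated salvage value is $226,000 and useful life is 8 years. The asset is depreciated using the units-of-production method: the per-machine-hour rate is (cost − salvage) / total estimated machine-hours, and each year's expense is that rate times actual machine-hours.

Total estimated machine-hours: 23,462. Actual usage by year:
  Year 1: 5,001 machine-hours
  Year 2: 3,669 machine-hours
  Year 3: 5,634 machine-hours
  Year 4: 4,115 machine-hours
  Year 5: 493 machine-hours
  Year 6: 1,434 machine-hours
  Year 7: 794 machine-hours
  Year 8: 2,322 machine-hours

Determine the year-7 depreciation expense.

$29,378

Depreciable base = $1,094,094 − $226,000 = $868,094.
Rate = $868,094 / 23,462 machine-hours = $37 per machine-hour.
Year 1: 5,001 × $37 = $185,037. Book value $909,057.
Year 2: 3,669 × $37 = $135,753. Book value $773,304.
Year 3: 5,634 × $37 = $208,458. Book value $564,846.
Year 4: 4,115 × $37 = $152,255. Book value $412,591.
Year 5: 493 × $37 = $18,241. Book value $394,350.
Year 6: 1,434 × $37 = $53,058. Book value $341,292.
Year 7: 794 × $37 = $29,378. Book value $311,914.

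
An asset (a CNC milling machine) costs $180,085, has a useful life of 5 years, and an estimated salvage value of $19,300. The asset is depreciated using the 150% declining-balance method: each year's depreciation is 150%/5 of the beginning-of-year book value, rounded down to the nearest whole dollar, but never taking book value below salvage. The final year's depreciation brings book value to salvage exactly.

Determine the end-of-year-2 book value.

Depreciable base = $180,085 − $19,300 = $160,785.
Year 1: ⌊$180,085 × 150%/5⌋ = $54,025. Book value $126,060.
Year 2: ⌊$126,060 × 150%/5⌋ = $37,818. Book value $88,242.

$88,242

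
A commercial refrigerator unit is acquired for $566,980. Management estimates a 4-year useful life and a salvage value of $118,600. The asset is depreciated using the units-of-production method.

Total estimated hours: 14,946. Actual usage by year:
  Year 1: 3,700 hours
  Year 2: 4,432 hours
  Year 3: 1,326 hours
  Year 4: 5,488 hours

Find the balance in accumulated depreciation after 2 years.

Depreciable base = $566,980 − $118,600 = $448,380.
Rate = $448,380 / 14,946 hours = $30 per hour.
Year 1: 3,700 × $30 = $111,000. Book value $455,980.
Year 2: 4,432 × $30 = $132,960. Book value $323,020.
Accumulated through year 2 = $566,980 − $323,020 = $243,960.

$243,960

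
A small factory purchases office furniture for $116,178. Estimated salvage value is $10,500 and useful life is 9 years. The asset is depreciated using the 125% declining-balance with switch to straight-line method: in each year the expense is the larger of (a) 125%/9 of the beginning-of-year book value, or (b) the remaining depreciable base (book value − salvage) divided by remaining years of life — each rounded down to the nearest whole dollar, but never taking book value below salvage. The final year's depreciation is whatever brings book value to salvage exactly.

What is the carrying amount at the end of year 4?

$63,570

Depreciable base = $116,178 − $10,500 = $105,678.
Year 1: DB = ⌊$116,178 × 125%/9⌋ = $16,135; SL = ⌊$105,678/9⌋ = $11,742 → take DB $16,135. Book value $100,043.
Year 2: DB = ⌊$100,043 × 125%/9⌋ = $13,894; SL = ⌊$89,543/8⌋ = $11,192 → take DB $13,894. Book value $86,149.
Year 3: DB = ⌊$86,149 × 125%/9⌋ = $11,965; SL = ⌊$75,649/7⌋ = $10,807 → take DB $11,965. Book value $74,184.
Year 4: DB = ⌊$74,184 × 125%/9⌋ = $10,303; SL = ⌊$63,684/6⌋ = $10,614 → take SL $10,614. Book value $63,570.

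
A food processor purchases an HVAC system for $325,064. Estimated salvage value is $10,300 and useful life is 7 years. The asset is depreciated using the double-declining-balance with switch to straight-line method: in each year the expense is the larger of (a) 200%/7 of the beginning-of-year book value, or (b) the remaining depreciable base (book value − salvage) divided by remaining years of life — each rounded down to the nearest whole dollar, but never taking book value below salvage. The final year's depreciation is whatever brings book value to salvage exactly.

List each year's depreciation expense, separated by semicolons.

Depreciable base = $325,064 − $10,300 = $314,764.
Year 1: DB = ⌊$325,064 × 200%/7⌋ = $92,875; SL = ⌊$314,764/7⌋ = $44,966 → take DB $92,875. Book value $232,189.
Year 2: DB = ⌊$232,189 × 200%/7⌋ = $66,339; SL = ⌊$221,889/6⌋ = $36,981 → take DB $66,339. Book value $165,850.
Year 3: DB = ⌊$165,850 × 200%/7⌋ = $47,385; SL = ⌊$155,550/5⌋ = $31,110 → take DB $47,385. Book value $118,465.
Year 4: DB = ⌊$118,465 × 200%/7⌋ = $33,847; SL = ⌊$108,165/4⌋ = $27,041 → take DB $33,847. Book value $84,618.
Year 5: DB = ⌊$84,618 × 200%/7⌋ = $24,176; SL = ⌊$74,318/3⌋ = $24,772 → take SL $24,772. Book value $59,846.
Year 6: DB = ⌊$59,846 × 200%/7⌋ = $17,098; SL = ⌊$49,546/2⌋ = $24,773 → take SL $24,773. Book value $35,073.
Year 7 (final): $35,073 − $10,300 = $24,773. Book value $10,300.

$92,875; $66,339; $47,385; $33,847; $24,772; $24,773; $24,773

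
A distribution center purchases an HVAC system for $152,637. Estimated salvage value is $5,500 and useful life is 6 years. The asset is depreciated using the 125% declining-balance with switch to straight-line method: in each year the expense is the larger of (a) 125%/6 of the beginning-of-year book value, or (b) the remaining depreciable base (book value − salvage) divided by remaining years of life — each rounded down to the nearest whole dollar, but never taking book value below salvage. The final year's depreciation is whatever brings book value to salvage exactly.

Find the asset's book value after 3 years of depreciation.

$73,123

Depreciable base = $152,637 − $5,500 = $147,137.
Year 1: DB = ⌊$152,637 × 125%/6⌋ = $31,799; SL = ⌊$147,137/6⌋ = $24,522 → take DB $31,799. Book value $120,838.
Year 2: DB = ⌊$120,838 × 125%/6⌋ = $25,174; SL = ⌊$115,338/5⌋ = $23,067 → take DB $25,174. Book value $95,664.
Year 3: DB = ⌊$95,664 × 125%/6⌋ = $19,930; SL = ⌊$90,164/4⌋ = $22,541 → take SL $22,541. Book value $73,123.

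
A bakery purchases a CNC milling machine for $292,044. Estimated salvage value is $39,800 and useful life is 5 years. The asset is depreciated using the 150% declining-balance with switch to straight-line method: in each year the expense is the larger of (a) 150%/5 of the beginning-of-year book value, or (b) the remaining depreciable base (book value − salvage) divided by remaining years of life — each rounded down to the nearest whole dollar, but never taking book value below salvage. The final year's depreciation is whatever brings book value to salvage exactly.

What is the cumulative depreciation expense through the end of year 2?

Depreciable base = $292,044 − $39,800 = $252,244.
Year 1: DB = ⌊$292,044 × 150%/5⌋ = $87,613; SL = ⌊$252,244/5⌋ = $50,448 → take DB $87,613. Book value $204,431.
Year 2: DB = ⌊$204,431 × 150%/5⌋ = $61,329; SL = ⌊$164,631/4⌋ = $41,157 → take DB $61,329. Book value $143,102.
Accumulated through year 2 = $292,044 − $143,102 = $148,942.

$148,942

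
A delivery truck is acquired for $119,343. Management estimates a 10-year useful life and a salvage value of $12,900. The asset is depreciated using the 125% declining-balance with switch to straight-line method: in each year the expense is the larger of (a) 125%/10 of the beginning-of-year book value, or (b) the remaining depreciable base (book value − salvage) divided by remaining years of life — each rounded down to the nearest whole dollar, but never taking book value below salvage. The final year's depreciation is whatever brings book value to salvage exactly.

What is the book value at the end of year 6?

Depreciable base = $119,343 − $12,900 = $106,443.
Year 1: DB = ⌊$119,343 × 125%/10⌋ = $14,917; SL = ⌊$106,443/10⌋ = $10,644 → take DB $14,917. Book value $104,426.
Year 2: DB = ⌊$104,426 × 125%/10⌋ = $13,053; SL = ⌊$91,526/9⌋ = $10,169 → take DB $13,053. Book value $91,373.
Year 3: DB = ⌊$91,373 × 125%/10⌋ = $11,421; SL = ⌊$78,473/8⌋ = $9,809 → take DB $11,421. Book value $79,952.
Year 4: DB = ⌊$79,952 × 125%/10⌋ = $9,994; SL = ⌊$67,052/7⌋ = $9,578 → take DB $9,994. Book value $69,958.
Year 5: DB = ⌊$69,958 × 125%/10⌋ = $8,744; SL = ⌊$57,058/6⌋ = $9,509 → take SL $9,509. Book value $60,449.
Year 6: DB = ⌊$60,449 × 125%/10⌋ = $7,556; SL = ⌊$47,549/5⌋ = $9,509 → take SL $9,509. Book value $50,940.

$50,940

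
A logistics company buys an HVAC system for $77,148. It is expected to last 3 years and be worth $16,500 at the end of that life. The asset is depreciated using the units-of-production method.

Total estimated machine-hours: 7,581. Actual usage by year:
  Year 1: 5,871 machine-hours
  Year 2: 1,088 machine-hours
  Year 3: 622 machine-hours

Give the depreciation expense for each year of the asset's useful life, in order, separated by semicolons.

Depreciable base = $77,148 − $16,500 = $60,648.
Rate = $60,648 / 7,581 machine-hours = $8 per machine-hour.
Year 1: 5,871 × $8 = $46,968. Book value $30,180.
Year 2: 1,088 × $8 = $8,704. Book value $21,476.
Year 3: 622 × $8 = $4,976. Book value $16,500.

$46,968; $8,704; $4,976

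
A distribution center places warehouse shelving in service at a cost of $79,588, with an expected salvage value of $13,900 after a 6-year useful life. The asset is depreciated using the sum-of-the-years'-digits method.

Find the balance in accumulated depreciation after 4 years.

$56,304

Depreciable base = $79,588 − $13,900 = $65,688.
Sum of the years' digits = 6+5+4+3+2+1 = 21.
Year 1: $65,688 × 6/21 = $18,768. Book value $60,820.
Year 2: $65,688 × 5/21 = $15,640. Book value $45,180.
Year 3: $65,688 × 4/21 = $12,512. Book value $32,668.
Year 4: $65,688 × 3/21 = $9,384. Book value $23,284.
Accumulated through year 4 = $79,588 − $23,284 = $56,304.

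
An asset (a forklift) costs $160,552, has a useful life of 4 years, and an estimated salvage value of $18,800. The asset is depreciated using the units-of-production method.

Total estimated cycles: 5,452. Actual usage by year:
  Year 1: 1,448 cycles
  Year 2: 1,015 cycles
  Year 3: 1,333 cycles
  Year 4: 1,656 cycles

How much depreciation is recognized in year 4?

$43,056

Depreciable base = $160,552 − $18,800 = $141,752.
Rate = $141,752 / 5,452 cycles = $26 per cycle.
Year 1: 1,448 × $26 = $37,648. Book value $122,904.
Year 2: 1,015 × $26 = $26,390. Book value $96,514.
Year 3: 1,333 × $26 = $34,658. Book value $61,856.
Year 4: 1,656 × $26 = $43,056. Book value $18,800.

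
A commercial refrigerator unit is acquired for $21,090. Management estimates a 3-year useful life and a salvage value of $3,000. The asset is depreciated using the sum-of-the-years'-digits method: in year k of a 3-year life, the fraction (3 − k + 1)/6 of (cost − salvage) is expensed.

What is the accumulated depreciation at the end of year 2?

Depreciable base = $21,090 − $3,000 = $18,090.
Sum of the years' digits = 3+2+1 = 6.
Year 1: $18,090 × 3/6 = $9,045. Book value $12,045.
Year 2: $18,090 × 2/6 = $6,030. Book value $6,015.
Accumulated through year 2 = $21,090 − $6,015 = $15,075.

$15,075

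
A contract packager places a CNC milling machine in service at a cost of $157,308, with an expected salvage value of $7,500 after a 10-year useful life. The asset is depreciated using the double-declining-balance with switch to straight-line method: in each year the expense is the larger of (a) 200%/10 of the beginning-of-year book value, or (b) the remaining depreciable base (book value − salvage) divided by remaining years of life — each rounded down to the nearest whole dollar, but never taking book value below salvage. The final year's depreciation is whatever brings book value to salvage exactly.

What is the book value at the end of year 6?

Depreciable base = $157,308 − $7,500 = $149,808.
Year 1: DB = ⌊$157,308 × 200%/10⌋ = $31,461; SL = ⌊$149,808/10⌋ = $14,980 → take DB $31,461. Book value $125,847.
Year 2: DB = ⌊$125,847 × 200%/10⌋ = $25,169; SL = ⌊$118,347/9⌋ = $13,149 → take DB $25,169. Book value $100,678.
Year 3: DB = ⌊$100,678 × 200%/10⌋ = $20,135; SL = ⌊$93,178/8⌋ = $11,647 → take DB $20,135. Book value $80,543.
Year 4: DB = ⌊$80,543 × 200%/10⌋ = $16,108; SL = ⌊$73,043/7⌋ = $10,434 → take DB $16,108. Book value $64,435.
Year 5: DB = ⌊$64,435 × 200%/10⌋ = $12,887; SL = ⌊$56,935/6⌋ = $9,489 → take DB $12,887. Book value $51,548.
Year 6: DB = ⌊$51,548 × 200%/10⌋ = $10,309; SL = ⌊$44,048/5⌋ = $8,809 → take DB $10,309. Book value $41,239.

$41,239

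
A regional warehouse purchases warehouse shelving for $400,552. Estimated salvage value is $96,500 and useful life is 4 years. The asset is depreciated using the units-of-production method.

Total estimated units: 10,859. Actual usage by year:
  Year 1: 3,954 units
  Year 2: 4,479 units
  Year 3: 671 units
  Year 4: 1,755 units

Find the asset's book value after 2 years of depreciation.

Depreciable base = $400,552 − $96,500 = $304,052.
Rate = $304,052 / 10,859 units = $28 per unit.
Year 1: 3,954 × $28 = $110,712. Book value $289,840.
Year 2: 4,479 × $28 = $125,412. Book value $164,428.

$164,428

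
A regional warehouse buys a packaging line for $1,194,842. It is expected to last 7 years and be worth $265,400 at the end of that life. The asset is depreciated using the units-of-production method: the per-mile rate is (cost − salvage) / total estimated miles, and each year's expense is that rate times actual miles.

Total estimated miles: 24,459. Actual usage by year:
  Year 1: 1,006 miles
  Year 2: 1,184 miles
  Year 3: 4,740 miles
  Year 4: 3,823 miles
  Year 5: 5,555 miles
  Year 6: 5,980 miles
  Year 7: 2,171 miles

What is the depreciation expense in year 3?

Depreciable base = $1,194,842 − $265,400 = $929,442.
Rate = $929,442 / 24,459 miles = $38 per mile.
Year 1: 1,006 × $38 = $38,228. Book value $1,156,614.
Year 2: 1,184 × $38 = $44,992. Book value $1,111,622.
Year 3: 4,740 × $38 = $180,120. Book value $931,502.

$180,120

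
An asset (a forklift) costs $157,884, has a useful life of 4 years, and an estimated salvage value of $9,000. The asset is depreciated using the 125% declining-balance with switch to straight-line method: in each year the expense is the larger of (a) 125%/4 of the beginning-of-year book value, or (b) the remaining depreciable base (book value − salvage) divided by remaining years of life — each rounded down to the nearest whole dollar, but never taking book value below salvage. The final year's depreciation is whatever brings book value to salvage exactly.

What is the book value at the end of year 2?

$74,626

Depreciable base = $157,884 − $9,000 = $148,884.
Year 1: DB = ⌊$157,884 × 125%/4⌋ = $49,338; SL = ⌊$148,884/4⌋ = $37,221 → take DB $49,338. Book value $108,546.
Year 2: DB = ⌊$108,546 × 125%/4⌋ = $33,920; SL = ⌊$99,546/3⌋ = $33,182 → take DB $33,920. Book value $74,626.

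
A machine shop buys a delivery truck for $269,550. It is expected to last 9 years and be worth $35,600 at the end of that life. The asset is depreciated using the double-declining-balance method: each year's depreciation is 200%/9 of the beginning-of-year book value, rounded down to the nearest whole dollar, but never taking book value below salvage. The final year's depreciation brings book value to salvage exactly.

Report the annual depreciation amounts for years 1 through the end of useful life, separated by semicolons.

$59,900; $46,588; $36,236; $28,183; $21,920; $17,049; $13,260; $10,314; $500

Depreciable base = $269,550 − $35,600 = $233,950.
Year 1: ⌊$269,550 × 200%/9⌋ = $59,900. Book value $209,650.
Year 2: ⌊$209,650 × 200%/9⌋ = $46,588. Book value $163,062.
Year 3: ⌊$163,062 × 200%/9⌋ = $36,236. Book value $126,826.
Year 4: ⌊$126,826 × 200%/9⌋ = $28,183. Book value $98,643.
Year 5: ⌊$98,643 × 200%/9⌋ = $21,920. Book value $76,723.
Year 6: ⌊$76,723 × 200%/9⌋ = $17,049. Book value $59,674.
Year 7: ⌊$59,674 × 200%/9⌋ = $13,260. Book value $46,414.
Year 8: ⌊$46,414 × 200%/9⌋ = $10,314. Book value $36,100.
Year 9 (final): $36,100 − $35,600 = $500. Book value $35,600.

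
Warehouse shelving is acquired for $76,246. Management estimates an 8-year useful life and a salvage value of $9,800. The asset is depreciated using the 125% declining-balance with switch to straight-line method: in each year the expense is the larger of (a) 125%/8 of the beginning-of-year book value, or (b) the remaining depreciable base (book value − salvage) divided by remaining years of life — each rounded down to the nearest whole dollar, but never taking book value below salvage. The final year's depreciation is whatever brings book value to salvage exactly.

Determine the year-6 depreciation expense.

Depreciable base = $76,246 − $9,800 = $66,446.
Year 1: DB = ⌊$76,246 × 125%/8⌋ = $11,913; SL = ⌊$66,446/8⌋ = $8,305 → take DB $11,913. Book value $64,333.
Year 2: DB = ⌊$64,333 × 125%/8⌋ = $10,052; SL = ⌊$54,533/7⌋ = $7,790 → take DB $10,052. Book value $54,281.
Year 3: DB = ⌊$54,281 × 125%/8⌋ = $8,481; SL = ⌊$44,481/6⌋ = $7,413 → take DB $8,481. Book value $45,800.
Year 4: DB = ⌊$45,800 × 125%/8⌋ = $7,156; SL = ⌊$36,000/5⌋ = $7,200 → take SL $7,200. Book value $38,600.
Year 5: DB = ⌊$38,600 × 125%/8⌋ = $6,031; SL = ⌊$28,800/4⌋ = $7,200 → take SL $7,200. Book value $31,400.
Year 6: DB = ⌊$31,400 × 125%/8⌋ = $4,906; SL = ⌊$21,600/3⌋ = $7,200 → take SL $7,200. Book value $24,200.

$7,200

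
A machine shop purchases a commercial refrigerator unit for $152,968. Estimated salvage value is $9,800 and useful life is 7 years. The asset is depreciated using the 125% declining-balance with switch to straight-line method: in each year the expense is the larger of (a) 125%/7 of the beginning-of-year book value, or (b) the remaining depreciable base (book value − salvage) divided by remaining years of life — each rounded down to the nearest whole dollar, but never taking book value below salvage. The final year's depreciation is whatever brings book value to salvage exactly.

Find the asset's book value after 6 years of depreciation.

Depreciable base = $152,968 − $9,800 = $143,168.
Year 1: DB = ⌊$152,968 × 125%/7⌋ = $27,315; SL = ⌊$143,168/7⌋ = $20,452 → take DB $27,315. Book value $125,653.
Year 2: DB = ⌊$125,653 × 125%/7⌋ = $22,438; SL = ⌊$115,853/6⌋ = $19,308 → take DB $22,438. Book value $103,215.
Year 3: DB = ⌊$103,215 × 125%/7⌋ = $18,431; SL = ⌊$93,415/5⌋ = $18,683 → take SL $18,683. Book value $84,532.
Year 4: DB = ⌊$84,532 × 125%/7⌋ = $15,095; SL = ⌊$74,732/4⌋ = $18,683 → take SL $18,683. Book value $65,849.
Year 5: DB = ⌊$65,849 × 125%/7⌋ = $11,758; SL = ⌊$56,049/3⌋ = $18,683 → take SL $18,683. Book value $47,166.
Year 6: DB = ⌊$47,166 × 125%/7⌋ = $8,422; SL = ⌊$37,366/2⌋ = $18,683 → take SL $18,683. Book value $28,483.

$28,483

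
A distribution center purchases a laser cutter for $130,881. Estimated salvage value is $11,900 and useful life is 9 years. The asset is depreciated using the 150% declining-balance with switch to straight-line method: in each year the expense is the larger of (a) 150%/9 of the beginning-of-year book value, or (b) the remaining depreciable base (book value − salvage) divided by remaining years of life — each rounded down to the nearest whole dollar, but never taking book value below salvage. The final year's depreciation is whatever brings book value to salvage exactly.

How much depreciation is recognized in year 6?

$10,175

Depreciable base = $130,881 − $11,900 = $118,981.
Year 1: DB = ⌊$130,881 × 150%/9⌋ = $21,813; SL = ⌊$118,981/9⌋ = $13,220 → take DB $21,813. Book value $109,068.
Year 2: DB = ⌊$109,068 × 150%/9⌋ = $18,178; SL = ⌊$97,168/8⌋ = $12,146 → take DB $18,178. Book value $90,890.
Year 3: DB = ⌊$90,890 × 150%/9⌋ = $15,148; SL = ⌊$78,990/7⌋ = $11,284 → take DB $15,148. Book value $75,742.
Year 4: DB = ⌊$75,742 × 150%/9⌋ = $12,623; SL = ⌊$63,842/6⌋ = $10,640 → take DB $12,623. Book value $63,119.
Year 5: DB = ⌊$63,119 × 150%/9⌋ = $10,519; SL = ⌊$51,219/5⌋ = $10,243 → take DB $10,519. Book value $52,600.
Year 6: DB = ⌊$52,600 × 150%/9⌋ = $8,766; SL = ⌊$40,700/4⌋ = $10,175 → take SL $10,175. Book value $42,425.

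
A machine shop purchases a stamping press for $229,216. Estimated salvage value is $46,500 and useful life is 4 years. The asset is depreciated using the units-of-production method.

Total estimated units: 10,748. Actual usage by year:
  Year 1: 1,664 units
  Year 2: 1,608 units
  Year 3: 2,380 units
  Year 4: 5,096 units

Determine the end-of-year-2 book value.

Depreciable base = $229,216 − $46,500 = $182,716.
Rate = $182,716 / 10,748 units = $17 per unit.
Year 1: 1,664 × $17 = $28,288. Book value $200,928.
Year 2: 1,608 × $17 = $27,336. Book value $173,592.

$173,592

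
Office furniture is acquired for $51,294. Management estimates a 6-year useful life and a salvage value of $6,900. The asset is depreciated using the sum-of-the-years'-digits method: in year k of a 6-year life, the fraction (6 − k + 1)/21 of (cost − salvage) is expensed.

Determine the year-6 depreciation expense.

$2,114

Depreciable base = $51,294 − $6,900 = $44,394.
Sum of the years' digits = 6+5+4+3+2+1 = 21.
Year 1: $44,394 × 6/21 = $12,684. Book value $38,610.
Year 2: $44,394 × 5/21 = $10,570. Book value $28,040.
Year 3: $44,394 × 4/21 = $8,456. Book value $19,584.
Year 4: $44,394 × 3/21 = $6,342. Book value $13,242.
Year 5: $44,394 × 2/21 = $4,228. Book value $9,014.
Year 6: $44,394 × 1/21 = $2,114. Book value $6,900.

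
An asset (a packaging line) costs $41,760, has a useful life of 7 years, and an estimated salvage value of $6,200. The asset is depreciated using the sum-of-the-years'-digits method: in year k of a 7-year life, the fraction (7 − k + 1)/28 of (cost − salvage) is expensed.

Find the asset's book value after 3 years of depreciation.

$18,900

Depreciable base = $41,760 − $6,200 = $35,560.
Sum of the years' digits = 7+6+5+4+3+2+1 = 28.
Year 1: $35,560 × 7/28 = $8,890. Book value $32,870.
Year 2: $35,560 × 6/28 = $7,620. Book value $25,250.
Year 3: $35,560 × 5/28 = $6,350. Book value $18,900.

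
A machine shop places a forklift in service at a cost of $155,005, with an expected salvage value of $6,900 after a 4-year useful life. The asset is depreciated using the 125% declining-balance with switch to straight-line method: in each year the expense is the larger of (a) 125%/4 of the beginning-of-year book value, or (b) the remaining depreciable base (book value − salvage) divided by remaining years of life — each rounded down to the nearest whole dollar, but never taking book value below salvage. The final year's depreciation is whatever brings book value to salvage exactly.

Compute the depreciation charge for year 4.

Depreciable base = $155,005 − $6,900 = $148,105.
Year 1: DB = ⌊$155,005 × 125%/4⌋ = $48,439; SL = ⌊$148,105/4⌋ = $37,026 → take DB $48,439. Book value $106,566.
Year 2: DB = ⌊$106,566 × 125%/4⌋ = $33,301; SL = ⌊$99,666/3⌋ = $33,222 → take DB $33,301. Book value $73,265.
Year 3: DB = ⌊$73,265 × 125%/4⌋ = $22,895; SL = ⌊$66,365/2⌋ = $33,182 → take SL $33,182. Book value $40,083.
Year 4 (final): $40,083 − $6,900 = $33,183. Book value $6,900.

$33,183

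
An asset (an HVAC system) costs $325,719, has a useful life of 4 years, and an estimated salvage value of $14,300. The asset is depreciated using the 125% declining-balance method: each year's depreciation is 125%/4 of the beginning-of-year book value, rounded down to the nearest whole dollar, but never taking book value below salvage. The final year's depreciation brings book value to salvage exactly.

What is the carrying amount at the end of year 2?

Depreciable base = $325,719 − $14,300 = $311,419.
Year 1: ⌊$325,719 × 125%/4⌋ = $101,787. Book value $223,932.
Year 2: ⌊$223,932 × 125%/4⌋ = $69,978. Book value $153,954.

$153,954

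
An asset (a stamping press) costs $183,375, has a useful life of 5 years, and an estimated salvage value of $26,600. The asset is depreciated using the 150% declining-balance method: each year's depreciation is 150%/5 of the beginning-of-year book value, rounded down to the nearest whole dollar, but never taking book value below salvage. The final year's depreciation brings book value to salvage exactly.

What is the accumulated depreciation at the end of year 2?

$93,520

Depreciable base = $183,375 − $26,600 = $156,775.
Year 1: ⌊$183,375 × 150%/5⌋ = $55,012. Book value $128,363.
Year 2: ⌊$128,363 × 150%/5⌋ = $38,508. Book value $89,855.
Accumulated through year 2 = $183,375 − $89,855 = $93,520.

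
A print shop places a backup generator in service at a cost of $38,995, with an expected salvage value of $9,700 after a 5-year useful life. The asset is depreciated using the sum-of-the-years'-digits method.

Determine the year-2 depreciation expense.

$7,812

Depreciable base = $38,995 − $9,700 = $29,295.
Sum of the years' digits = 5+4+3+2+1 = 15.
Year 1: $29,295 × 5/15 = $9,765. Book value $29,230.
Year 2: $29,295 × 4/15 = $7,812. Book value $21,418.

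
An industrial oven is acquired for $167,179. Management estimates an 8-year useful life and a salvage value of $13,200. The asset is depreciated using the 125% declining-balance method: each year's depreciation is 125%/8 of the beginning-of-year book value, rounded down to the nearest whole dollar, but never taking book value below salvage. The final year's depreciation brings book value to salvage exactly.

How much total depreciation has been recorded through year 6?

Depreciable base = $167,179 − $13,200 = $153,979.
Year 1: ⌊$167,179 × 125%/8⌋ = $26,121. Book value $141,058.
Year 2: ⌊$141,058 × 125%/8⌋ = $22,040. Book value $119,018.
Year 3: ⌊$119,018 × 125%/8⌋ = $18,596. Book value $100,422.
Year 4: ⌊$100,422 × 125%/8⌋ = $15,690. Book value $84,732.
Year 5: ⌊$84,732 × 125%/8⌋ = $13,239. Book value $71,493.
Year 6: ⌊$71,493 × 125%/8⌋ = $11,170. Book value $60,323.
Accumulated through year 6 = $167,179 − $60,323 = $106,856.

$106,856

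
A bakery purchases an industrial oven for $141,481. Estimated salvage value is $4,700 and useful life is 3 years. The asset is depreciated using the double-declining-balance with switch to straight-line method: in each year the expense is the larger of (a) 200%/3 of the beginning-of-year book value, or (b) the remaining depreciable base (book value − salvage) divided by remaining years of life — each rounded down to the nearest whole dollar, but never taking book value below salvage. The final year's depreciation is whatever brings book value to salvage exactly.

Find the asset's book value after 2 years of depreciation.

Depreciable base = $141,481 − $4,700 = $136,781.
Year 1: DB = ⌊$141,481 × 200%/3⌋ = $94,320; SL = ⌊$136,781/3⌋ = $45,593 → take DB $94,320. Book value $47,161.
Year 2: DB = ⌊$47,161 × 200%/3⌋ = $31,440; SL = ⌊$42,461/2⌋ = $21,230 → take DB $31,440. Book value $15,721.

$15,721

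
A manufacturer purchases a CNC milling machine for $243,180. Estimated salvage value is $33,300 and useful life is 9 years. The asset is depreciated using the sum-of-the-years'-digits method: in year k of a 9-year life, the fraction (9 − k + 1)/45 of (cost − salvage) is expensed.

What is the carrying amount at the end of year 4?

$103,260

Depreciable base = $243,180 − $33,300 = $209,880.
Sum of the years' digits = 9+8+7+6+5+4+3+2+1 = 45.
Year 1: $209,880 × 9/45 = $41,976. Book value $201,204.
Year 2: $209,880 × 8/45 = $37,312. Book value $163,892.
Year 3: $209,880 × 7/45 = $32,648. Book value $131,244.
Year 4: $209,880 × 6/45 = $27,984. Book value $103,260.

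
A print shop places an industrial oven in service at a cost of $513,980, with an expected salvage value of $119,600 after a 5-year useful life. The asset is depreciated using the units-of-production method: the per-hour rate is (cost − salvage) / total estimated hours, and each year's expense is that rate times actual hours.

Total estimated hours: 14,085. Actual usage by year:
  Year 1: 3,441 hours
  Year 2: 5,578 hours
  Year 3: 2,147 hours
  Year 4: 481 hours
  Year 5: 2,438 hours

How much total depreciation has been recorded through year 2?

$252,532

Depreciable base = $513,980 − $119,600 = $394,380.
Rate = $394,380 / 14,085 hours = $28 per hour.
Year 1: 3,441 × $28 = $96,348. Book value $417,632.
Year 2: 5,578 × $28 = $156,184. Book value $261,448.
Accumulated through year 2 = $513,980 − $261,448 = $252,532.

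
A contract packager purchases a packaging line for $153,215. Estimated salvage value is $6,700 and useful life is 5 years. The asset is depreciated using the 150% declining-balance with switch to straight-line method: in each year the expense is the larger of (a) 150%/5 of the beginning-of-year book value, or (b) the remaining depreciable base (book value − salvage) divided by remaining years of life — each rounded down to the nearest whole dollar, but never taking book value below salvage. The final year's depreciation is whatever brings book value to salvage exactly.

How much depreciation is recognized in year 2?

$32,175

Depreciable base = $153,215 − $6,700 = $146,515.
Year 1: DB = ⌊$153,215 × 150%/5⌋ = $45,964; SL = ⌊$146,515/5⌋ = $29,303 → take DB $45,964. Book value $107,251.
Year 2: DB = ⌊$107,251 × 150%/5⌋ = $32,175; SL = ⌊$100,551/4⌋ = $25,137 → take DB $32,175. Book value $75,076.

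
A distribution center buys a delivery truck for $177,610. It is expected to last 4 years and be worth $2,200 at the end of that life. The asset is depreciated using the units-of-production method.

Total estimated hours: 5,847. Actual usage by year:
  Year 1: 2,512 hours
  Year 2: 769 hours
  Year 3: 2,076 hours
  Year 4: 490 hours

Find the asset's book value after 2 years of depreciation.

$79,180

Depreciable base = $177,610 − $2,200 = $175,410.
Rate = $175,410 / 5,847 hours = $30 per hour.
Year 1: 2,512 × $30 = $75,360. Book value $102,250.
Year 2: 769 × $30 = $23,070. Book value $79,180.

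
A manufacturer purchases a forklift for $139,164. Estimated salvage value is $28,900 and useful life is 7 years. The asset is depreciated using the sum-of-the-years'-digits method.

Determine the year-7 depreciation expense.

Depreciable base = $139,164 − $28,900 = $110,264.
Sum of the years' digits = 7+6+5+4+3+2+1 = 28.
Year 1: $110,264 × 7/28 = $27,566. Book value $111,598.
Year 2: $110,264 × 6/28 = $23,628. Book value $87,970.
Year 3: $110,264 × 5/28 = $19,690. Book value $68,280.
Year 4: $110,264 × 4/28 = $15,752. Book value $52,528.
Year 5: $110,264 × 3/28 = $11,814. Book value $40,714.
Year 6: $110,264 × 2/28 = $7,876. Book value $32,838.
Year 7: $110,264 × 1/28 = $3,938. Book value $28,900.

$3,938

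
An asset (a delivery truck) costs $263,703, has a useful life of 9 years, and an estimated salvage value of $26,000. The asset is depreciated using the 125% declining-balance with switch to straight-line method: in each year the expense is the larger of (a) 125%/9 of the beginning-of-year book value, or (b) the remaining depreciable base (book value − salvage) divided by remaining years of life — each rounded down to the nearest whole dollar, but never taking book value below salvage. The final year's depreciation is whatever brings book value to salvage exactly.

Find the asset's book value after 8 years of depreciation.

$49,731

Depreciable base = $263,703 − $26,000 = $237,703.
Year 1: DB = ⌊$263,703 × 125%/9⌋ = $36,625; SL = ⌊$237,703/9⌋ = $26,411 → take DB $36,625. Book value $227,078.
Year 2: DB = ⌊$227,078 × 125%/9⌋ = $31,538; SL = ⌊$201,078/8⌋ = $25,134 → take DB $31,538. Book value $195,540.
Year 3: DB = ⌊$195,540 × 125%/9⌋ = $27,158; SL = ⌊$169,540/7⌋ = $24,220 → take DB $27,158. Book value $168,382.
Year 4: DB = ⌊$168,382 × 125%/9⌋ = $23,386; SL = ⌊$142,382/6⌋ = $23,730 → take SL $23,730. Book value $144,652.
Year 5: DB = ⌊$144,652 × 125%/9⌋ = $20,090; SL = ⌊$118,652/5⌋ = $23,730 → take SL $23,730. Book value $120,922.
Year 6: DB = ⌊$120,922 × 125%/9⌋ = $16,794; SL = ⌊$94,922/4⌋ = $23,730 → take SL $23,730. Book value $97,192.
Year 7: DB = ⌊$97,192 × 125%/9⌋ = $13,498; SL = ⌊$71,192/3⌋ = $23,730 → take SL $23,730. Book value $73,462.
Year 8: DB = ⌊$73,462 × 125%/9⌋ = $10,203; SL = ⌊$47,462/2⌋ = $23,731 → take SL $23,731. Book value $49,731.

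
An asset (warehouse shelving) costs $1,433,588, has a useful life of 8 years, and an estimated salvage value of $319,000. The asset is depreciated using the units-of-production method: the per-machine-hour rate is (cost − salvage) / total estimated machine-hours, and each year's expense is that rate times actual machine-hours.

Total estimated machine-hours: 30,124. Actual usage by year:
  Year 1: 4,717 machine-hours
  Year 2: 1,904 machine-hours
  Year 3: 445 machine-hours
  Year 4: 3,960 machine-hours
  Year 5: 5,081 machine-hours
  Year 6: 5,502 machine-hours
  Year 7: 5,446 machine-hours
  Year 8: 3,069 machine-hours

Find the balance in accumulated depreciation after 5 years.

$595,959

Depreciable base = $1,433,588 − $319,000 = $1,114,588.
Rate = $1,114,588 / 30,124 machine-hours = $37 per machine-hour.
Year 1: 4,717 × $37 = $174,529. Book value $1,259,059.
Year 2: 1,904 × $37 = $70,448. Book value $1,188,611.
Year 3: 445 × $37 = $16,465. Book value $1,172,146.
Year 4: 3,960 × $37 = $146,520. Book value $1,025,626.
Year 5: 5,081 × $37 = $187,997. Book value $837,629.
Accumulated through year 5 = $1,433,588 − $837,629 = $595,959.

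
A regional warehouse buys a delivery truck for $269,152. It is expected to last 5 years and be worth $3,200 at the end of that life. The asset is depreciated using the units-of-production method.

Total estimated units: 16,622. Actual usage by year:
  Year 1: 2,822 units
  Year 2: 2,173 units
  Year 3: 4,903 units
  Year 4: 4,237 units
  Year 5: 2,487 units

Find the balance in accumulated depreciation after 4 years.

$226,160

Depreciable base = $269,152 − $3,200 = $265,952.
Rate = $265,952 / 16,622 units = $16 per unit.
Year 1: 2,822 × $16 = $45,152. Book value $224,000.
Year 2: 2,173 × $16 = $34,768. Book value $189,232.
Year 3: 4,903 × $16 = $78,448. Book value $110,784.
Year 4: 4,237 × $16 = $67,792. Book value $42,992.
Accumulated through year 4 = $269,152 − $42,992 = $226,160.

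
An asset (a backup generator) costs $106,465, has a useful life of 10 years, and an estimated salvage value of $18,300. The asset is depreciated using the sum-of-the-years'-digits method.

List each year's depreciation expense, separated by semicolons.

$16,030; $14,427; $12,824; $11,221; $9,618; $8,015; $6,412; $4,809; $3,206; $1,603

Depreciable base = $106,465 − $18,300 = $88,165.
Sum of the years' digits = 10+9+8+7+6+5+4+3+2+1 = 55.
Year 1: $88,165 × 10/55 = $16,030. Book value $90,435.
Year 2: $88,165 × 9/55 = $14,427. Book value $76,008.
Year 3: $88,165 × 8/55 = $12,824. Book value $63,184.
Year 4: $88,165 × 7/55 = $11,221. Book value $51,963.
Year 5: $88,165 × 6/55 = $9,618. Book value $42,345.
Year 6: $88,165 × 5/55 = $8,015. Book value $34,330.
Year 7: $88,165 × 4/55 = $6,412. Book value $27,918.
Year 8: $88,165 × 3/55 = $4,809. Book value $23,109.
Year 9: $88,165 × 2/55 = $3,206. Book value $19,903.
Year 10: $88,165 × 1/55 = $1,603. Book value $18,300.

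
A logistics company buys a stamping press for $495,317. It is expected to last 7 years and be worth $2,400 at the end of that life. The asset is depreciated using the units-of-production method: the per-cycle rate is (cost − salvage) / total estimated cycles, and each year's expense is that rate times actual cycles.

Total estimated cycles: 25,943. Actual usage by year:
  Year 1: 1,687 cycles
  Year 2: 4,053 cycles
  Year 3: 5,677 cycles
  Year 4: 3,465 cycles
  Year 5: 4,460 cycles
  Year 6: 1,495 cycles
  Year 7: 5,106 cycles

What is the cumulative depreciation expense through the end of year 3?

$216,923

Depreciable base = $495,317 − $2,400 = $492,917.
Rate = $492,917 / 25,943 cycles = $19 per cycle.
Year 1: 1,687 × $19 = $32,053. Book value $463,264.
Year 2: 4,053 × $19 = $77,007. Book value $386,257.
Year 3: 5,677 × $19 = $107,863. Book value $278,394.
Accumulated through year 3 = $495,317 − $278,394 = $216,923.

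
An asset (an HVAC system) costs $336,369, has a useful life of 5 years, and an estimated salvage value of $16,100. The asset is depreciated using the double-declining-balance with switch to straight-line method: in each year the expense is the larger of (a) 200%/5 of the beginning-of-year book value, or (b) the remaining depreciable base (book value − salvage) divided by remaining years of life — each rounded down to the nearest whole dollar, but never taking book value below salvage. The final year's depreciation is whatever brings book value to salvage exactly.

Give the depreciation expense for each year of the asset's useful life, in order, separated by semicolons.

Depreciable base = $336,369 − $16,100 = $320,269.
Year 1: DB = ⌊$336,369 × 200%/5⌋ = $134,547; SL = ⌊$320,269/5⌋ = $64,053 → take DB $134,547. Book value $201,822.
Year 2: DB = ⌊$201,822 × 200%/5⌋ = $80,728; SL = ⌊$185,722/4⌋ = $46,430 → take DB $80,728. Book value $121,094.
Year 3: DB = ⌊$121,094 × 200%/5⌋ = $48,437; SL = ⌊$104,994/3⌋ = $34,998 → take DB $48,437. Book value $72,657.
Year 4: DB = ⌊$72,657 × 200%/5⌋ = $29,062; SL = ⌊$56,557/2⌋ = $28,278 → take DB $29,062. Book value $43,595.
Year 5 (final): $43,595 − $16,100 = $27,495. Book value $16,100.

$134,547; $80,728; $48,437; $29,062; $27,495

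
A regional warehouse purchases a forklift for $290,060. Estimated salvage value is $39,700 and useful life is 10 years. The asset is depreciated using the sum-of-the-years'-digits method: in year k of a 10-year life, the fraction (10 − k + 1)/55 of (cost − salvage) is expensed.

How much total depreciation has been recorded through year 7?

$223,048

Depreciable base = $290,060 − $39,700 = $250,360.
Sum of the years' digits = 10+9+8+7+6+5+4+3+2+1 = 55.
Year 1: $250,360 × 10/55 = $45,520. Book value $244,540.
Year 2: $250,360 × 9/55 = $40,968. Book value $203,572.
Year 3: $250,360 × 8/55 = $36,416. Book value $167,156.
Year 4: $250,360 × 7/55 = $31,864. Book value $135,292.
Year 5: $250,360 × 6/55 = $27,312. Book value $107,980.
Year 6: $250,360 × 5/55 = $22,760. Book value $85,220.
Year 7: $250,360 × 4/55 = $18,208. Book value $67,012.
Accumulated through year 7 = $290,060 − $67,012 = $223,048.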